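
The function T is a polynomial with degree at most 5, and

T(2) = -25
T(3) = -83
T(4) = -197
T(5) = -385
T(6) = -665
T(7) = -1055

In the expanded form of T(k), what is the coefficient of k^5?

0

Write T(k) = ak^5 + bk^4 + ck³ + dk² + ek + p; the 6 given values yield a linear system in the 6 coefficients.
Solving, the top 2 coefficients vanish, and T(k) = -3k³ - k² + 4k - 5.
The coefficient of k^5 is 0.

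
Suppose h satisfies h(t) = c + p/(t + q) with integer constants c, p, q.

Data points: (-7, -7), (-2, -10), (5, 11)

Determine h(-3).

(h(t) − c)(t + q) = p for each data point; the three points give a linear system in c and q, then p follows.
Solving: c = -4, q = -3, p = 30, so h(t) = -4 + 30/(t − 3).
Then h(-3) = -4 + 30/(-6) = -9.

-9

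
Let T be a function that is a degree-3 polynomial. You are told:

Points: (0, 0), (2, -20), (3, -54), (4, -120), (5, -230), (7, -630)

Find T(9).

-1350

Write T(x) = ax³ + bx² + cx + d; the 6 given values yield a linear system in the 4 coefficients.
Solving, T(x) = -2x³ + 2x² - 6x.
Then T(9) = -1350.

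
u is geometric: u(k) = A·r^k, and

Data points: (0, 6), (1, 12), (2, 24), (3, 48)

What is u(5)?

Consecutive ratio: 12/6 = 2, and 24/12 = 2, so r = 2.
Then A·2^0 = 6 gives A = 6, and u(k) = 6·2^k.
u(5) = 6·2^5 = 192.

192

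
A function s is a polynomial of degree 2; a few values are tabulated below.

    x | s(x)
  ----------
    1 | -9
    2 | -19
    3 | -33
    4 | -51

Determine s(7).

First differences: -10, -14, -18. Second differences: -4, -4.
Level-2 differences are constant, so s has degree 2.
Fitting a degree-2 polynomial gives s(x) = -2x² - 4x - 3.
Then s(7) = -129.

-129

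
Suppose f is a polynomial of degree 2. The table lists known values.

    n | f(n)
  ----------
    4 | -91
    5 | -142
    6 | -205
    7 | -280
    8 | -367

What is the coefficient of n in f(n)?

3

Write f(n) = an² + bn + c; the 5 given values yield a linear system in the 3 coefficients.
Solving, f(n) = -6n² + 3n - 7.
The coefficient of n is 3.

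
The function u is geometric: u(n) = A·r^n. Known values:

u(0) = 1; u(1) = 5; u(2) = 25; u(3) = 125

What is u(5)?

3125

Consecutive ratio: 5/1 = 5, and 25/5 = 5, so r = 5.
Then A·5^0 = 1 gives A = 1, and u(n) = 1·5^n.
u(5) = 1·5^5 = 3125.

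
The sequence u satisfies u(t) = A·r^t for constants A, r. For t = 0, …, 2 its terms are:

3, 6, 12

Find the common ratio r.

2

Consecutive ratio: 6/3 = 2, and 12/6 = 2, so r = 2.
Then A·2^0 = 3 gives A = 3, and u(t) = 3·2^t.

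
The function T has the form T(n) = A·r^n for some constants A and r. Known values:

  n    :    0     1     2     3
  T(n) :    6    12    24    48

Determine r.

Consecutive ratio: 12/6 = 2, and 24/12 = 2, so r = 2.
Then A·2^0 = 6 gives A = 6, and T(n) = 6·2^n.

2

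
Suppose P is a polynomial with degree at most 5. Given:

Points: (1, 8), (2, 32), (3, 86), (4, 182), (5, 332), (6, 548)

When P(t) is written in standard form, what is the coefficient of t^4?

First differences: 24, 54, 96, 150, 216. Second differences: 30, 42, 54, 66. Third differences: 12, 12, 12.
Level-3 differences are constant, so P has degree 3.
Fitting a degree-3 polynomial gives P(t) = 2t³ + 3t² + t + 2.
The coefficient of t^4 is 0.

0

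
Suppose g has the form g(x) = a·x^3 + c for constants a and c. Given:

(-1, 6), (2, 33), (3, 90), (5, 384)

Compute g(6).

From g(-1) = 6 and g(2) = 33: -1a + c = 6 and 8a + c = 33.
Subtracting: 9a = 27, so a = 3; then c = 6 − 3·(-1) = 9.
So g(x) = 3x³ + 9, and g(6) = 657.

657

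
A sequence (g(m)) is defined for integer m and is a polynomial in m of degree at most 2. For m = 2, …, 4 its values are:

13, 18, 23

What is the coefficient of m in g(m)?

5

First differences: 5, 5.
Level-1 differences are constant, so g has degree 1.
Fitting a degree-1 polynomial gives g(m) = 5m + 3.
The coefficient of m is 5.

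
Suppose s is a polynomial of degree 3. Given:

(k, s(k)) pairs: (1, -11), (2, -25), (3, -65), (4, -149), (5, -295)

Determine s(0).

-5

First differences: -14, -40, -84, -146. Second differences: -26, -44, -62. Third differences: -18, -18.
Level-3 differences are constant, so s has degree 3.
Fitting a degree-3 polynomial gives s(k) = -3k³ + 5k² - 8k - 5.
Then s(0) = -5.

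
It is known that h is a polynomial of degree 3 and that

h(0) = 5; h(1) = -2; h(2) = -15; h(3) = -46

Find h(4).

Write h(x) = ax³ + bx² + cx + d; the 4 given values yield a linear system in the 4 coefficients.
Solving, h(x) = -2x³ + 3x² - 8x + 5.
Then h(4) = -107.

-107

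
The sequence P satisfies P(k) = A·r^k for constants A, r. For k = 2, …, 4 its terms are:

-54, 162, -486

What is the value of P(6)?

Consecutive ratio: 162/(-54) = -3, and -486/162 = -3, so r = -3.
Then A·(-3)^2 = -54 gives A = -6, and P(k) = -6·(-3)^k.
P(6) = -6·(-3)^6 = -4374.

-4374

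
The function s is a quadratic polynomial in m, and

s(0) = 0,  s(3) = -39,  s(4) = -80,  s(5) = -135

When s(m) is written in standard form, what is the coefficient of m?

Write s(m) = am² + bm + c; the 4 given values yield a linear system in the 3 coefficients.
Solving, s(m) = -7m² + 8m.
The coefficient of m is 8.

8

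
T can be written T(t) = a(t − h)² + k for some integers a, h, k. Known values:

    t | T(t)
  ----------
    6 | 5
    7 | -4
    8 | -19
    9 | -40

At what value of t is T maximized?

5

First differences -9, -15, -21; second difference -6 = 2a, so a = -3.
Expanding, the t-coefficient is −2ah = 6h; matching it to the data gives h = 5, and then k = 8.
So T(t) = -3(t − 5)² + 8.
Hence h = 5.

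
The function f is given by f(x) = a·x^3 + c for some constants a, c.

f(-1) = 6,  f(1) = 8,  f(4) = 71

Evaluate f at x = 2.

From f(-1) = 6 and f(1) = 8: -1a + c = 6 and 1a + c = 8.
Subtracting: 2a = 2, so a = 1; then c = 6 − 1·(-1) = 7.
So f(x) = 1x³ + 7, and f(2) = 15.

15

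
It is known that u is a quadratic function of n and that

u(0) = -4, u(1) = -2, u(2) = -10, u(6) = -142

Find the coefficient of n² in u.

Write u(n) = an² + bn + c; the 4 given values yield a linear system in the 3 coefficients.
Solving, u(n) = -5n² + 7n - 4.
The coefficient of n² is -5.

-5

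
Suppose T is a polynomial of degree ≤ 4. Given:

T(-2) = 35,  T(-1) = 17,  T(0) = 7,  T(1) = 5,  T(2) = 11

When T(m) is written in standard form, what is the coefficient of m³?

0

First differences: -18, -10, -2, 6. Second differences: 8, 8, 8.
Level-2 differences are constant, so T has degree 2.
Fitting a degree-2 polynomial gives T(m) = 4m² - 6m + 7.
The coefficient of m³ is 0.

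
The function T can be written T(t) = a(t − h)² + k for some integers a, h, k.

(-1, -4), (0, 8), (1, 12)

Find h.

First differences 12, 4; second difference -8 = 2a, so a = -4.
Expanding, the t-coefficient is −2ah = 8h; matching it to the data gives h = 1, and then k = 12.
So T(t) = -4(t − 1)² + 12.
Hence h = 1.

1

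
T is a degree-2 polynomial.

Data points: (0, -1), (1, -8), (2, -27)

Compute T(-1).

-6

Write T(m) = am² + bm + c; the 3 given values yield a linear system in the 3 coefficients.
Solving, T(m) = -6m² - m - 1.
Then T(-1) = -6.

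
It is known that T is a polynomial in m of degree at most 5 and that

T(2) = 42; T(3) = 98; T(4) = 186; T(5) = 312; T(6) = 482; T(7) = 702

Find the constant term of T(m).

2

First differences: 56, 88, 126, 170, 220. Second differences: 32, 38, 44, 50. Third differences: 6, 6, 6.
Level-3 differences are constant, so T has degree 3.
Fitting a degree-3 polynomial gives T(m) = m³ + 7m² + 2m + 2.
The constant term is T(0) = 2.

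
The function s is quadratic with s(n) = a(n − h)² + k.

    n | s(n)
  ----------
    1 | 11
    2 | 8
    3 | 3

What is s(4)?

First differences -3, -5; second difference -2 = 2a, so a = -1.
Expanding, the n-coefficient is −2ah = 2h; matching it to the data gives h = 0, and then k = 12.
So s(n) = -1(n + 0)² + 12.
s(4) = -1·4² + 12 = -4.

-4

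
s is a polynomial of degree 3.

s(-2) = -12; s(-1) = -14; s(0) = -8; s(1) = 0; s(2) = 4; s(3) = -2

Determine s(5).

-68

First differences: -2, 6, 8, 4, -6. Second differences: 8, 2, -4, -10. Third differences: -6, -6, -6.
Level-3 differences are constant, so s has degree 3.
Fitting a degree-3 polynomial gives s(m) = -m³ + m² + 8m - 8.
Then s(5) = -68.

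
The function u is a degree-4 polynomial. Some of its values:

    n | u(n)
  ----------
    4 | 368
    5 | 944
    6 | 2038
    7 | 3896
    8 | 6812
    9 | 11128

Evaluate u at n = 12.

36616

First differences: 576, 1094, 1858, 2916, 4316. Second differences: 518, 764, 1058, 1400. Third differences: 246, 294, 342. Fourth differences: 48, 48.
Level-4 differences are constant, so u has degree 4.
Fitting a degree-4 polynomial gives u(n) = 2n^4 - 3n³ + 2n² + 3n + 4.
Then u(12) = 36616.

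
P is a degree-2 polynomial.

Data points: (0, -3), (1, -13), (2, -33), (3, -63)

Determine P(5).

-153

First differences: -10, -20, -30. Second differences: -10, -10.
Level-2 differences are constant, so P has degree 2.
Fitting a degree-2 polynomial gives P(n) = -5n² - 5n - 3.
Then P(5) = -153.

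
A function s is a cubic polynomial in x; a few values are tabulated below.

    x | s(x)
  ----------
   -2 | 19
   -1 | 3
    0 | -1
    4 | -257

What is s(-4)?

159

Write s(x) = ax³ + bx² + cx + d; the 4 given values yield a linear system in the 4 coefficients.
Solving, s(x) = -3x³ - 3x² - 4x - 1.
Then s(-4) = 159.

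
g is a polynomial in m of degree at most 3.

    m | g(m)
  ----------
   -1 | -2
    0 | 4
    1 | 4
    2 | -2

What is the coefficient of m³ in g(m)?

0

Write g(m) = am³ + bm² + cm + d; the 4 given values yield a linear system in the 4 coefficients.
Solving, the leading coefficient vanishes, and g(m) = -3m² + 3m + 4.
The coefficient of m³ is 0.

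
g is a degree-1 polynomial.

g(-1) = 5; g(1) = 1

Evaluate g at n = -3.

Write g(n) = an + b; the 2 given values yield a linear system in the 2 coefficients.
Solving, g(n) = -2n + 3.
Then g(-3) = 9.

9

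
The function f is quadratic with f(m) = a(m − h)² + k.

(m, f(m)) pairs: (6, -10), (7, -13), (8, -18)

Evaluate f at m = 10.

-34

First differences -3, -5; second difference -2 = 2a, so a = -1.
Expanding, the m-coefficient is −2ah = 2h; matching it to the data gives h = 5, and then k = -9.
So f(m) = -1(m − 5)² − 9.
f(10) = -1·5² − 9 = -34.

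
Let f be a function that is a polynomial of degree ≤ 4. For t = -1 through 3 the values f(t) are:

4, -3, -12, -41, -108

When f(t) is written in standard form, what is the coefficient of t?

First differences: -7, -9, -29, -67. Second differences: -2, -20, -38. Third differences: -18, -18.
Level-3 differences are constant, so f has degree 3.
Fitting a degree-3 polynomial gives f(t) = -3t³ - t² - 5t - 3.
The coefficient of t is -5.

-5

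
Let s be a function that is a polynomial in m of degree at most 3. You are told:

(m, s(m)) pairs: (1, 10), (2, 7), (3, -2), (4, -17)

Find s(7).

-98

First differences: -3, -9, -15. Second differences: -6, -6.
Level-2 differences are constant, so s has degree 2.
Fitting a degree-2 polynomial gives s(m) = -3m² + 6m + 7.
Then s(7) = -98.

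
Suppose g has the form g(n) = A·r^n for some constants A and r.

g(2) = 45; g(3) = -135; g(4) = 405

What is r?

Consecutive ratio: -135/45 = -3, and 405/(-135) = -3, so r = -3.
Then A·(-3)^2 = 45 gives A = 5, and g(n) = 5·(-3)^n.

-3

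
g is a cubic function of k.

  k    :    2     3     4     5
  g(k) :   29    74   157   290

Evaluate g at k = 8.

Write g(k) = ak³ + bk² + ck + d; the 4 given values yield a linear system in the 4 coefficients.
Solving, g(k) = 2k³ + k² + 2k + 5.
Then g(8) = 1109.

1109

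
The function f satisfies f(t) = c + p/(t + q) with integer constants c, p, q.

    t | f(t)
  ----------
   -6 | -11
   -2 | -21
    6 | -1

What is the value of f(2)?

(f(t) − c)(t + q) = p for each data point; the three points give a linear system in c and q, then p follows.
Solving: c = -6, q = 0, p = 30, so f(t) = -6 + 30/(t + 0).
Then f(2) = -6 + 30/2 = 9.

9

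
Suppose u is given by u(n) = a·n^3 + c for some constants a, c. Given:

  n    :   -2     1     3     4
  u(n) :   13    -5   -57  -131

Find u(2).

-19

From u(-2) = 13 and u(1) = -5: -8a + c = 13 and 1a + c = -5.
Subtracting: 9a = -18, so a = -2; then c = 13 − (-2)·(-8) = -3.
So u(n) = -2n³ − 3, and u(2) = -19.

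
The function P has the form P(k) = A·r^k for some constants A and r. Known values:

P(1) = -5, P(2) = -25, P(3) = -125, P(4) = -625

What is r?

5

Consecutive ratio: -25/(-5) = 5, and -125/(-25) = 5, so r = 5.
Then A·5^1 = -5 gives A = -1, and P(k) = -1·5^k.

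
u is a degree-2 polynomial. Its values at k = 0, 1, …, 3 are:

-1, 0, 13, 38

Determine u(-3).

First differences: 1, 13, 25. Second differences: 12, 12.
Level-2 differences are constant, so u has degree 2.
Fitting a degree-2 polynomial gives u(k) = 6k² - 5k - 1.
Then u(-3) = 68.

68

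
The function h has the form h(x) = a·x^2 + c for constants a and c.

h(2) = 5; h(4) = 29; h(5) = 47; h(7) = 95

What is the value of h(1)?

From h(2) = 5 and h(4) = 29: 4a + c = 5 and 16a + c = 29.
Subtracting: 12a = 24, so a = 2; then c = 5 − 2·4 = -3.
So h(x) = 2x² − 3, and h(1) = -1.

-1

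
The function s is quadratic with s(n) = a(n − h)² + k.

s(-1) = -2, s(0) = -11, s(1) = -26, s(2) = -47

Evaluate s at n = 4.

-107

First differences -9, -15, -21; second difference -6 = 2a, so a = -3.
Expanding, the n-coefficient is −2ah = 6h; matching it to the data gives h = -2, and then k = 1.
So s(n) = -3(n + 2)² + 1.
s(4) = -3·6² + 1 = -107.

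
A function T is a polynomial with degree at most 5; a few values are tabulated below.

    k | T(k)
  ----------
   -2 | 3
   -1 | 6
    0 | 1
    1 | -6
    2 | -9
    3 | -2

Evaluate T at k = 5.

Write T(k) = ak^5 + bk^4 + ck³ + dk² + ek + p; the 6 given values yield a linear system in the 6 coefficients.
Solving, the top 2 coefficients vanish, and T(k) = k³ - k² - 7k + 1.
Then T(5) = 66.

66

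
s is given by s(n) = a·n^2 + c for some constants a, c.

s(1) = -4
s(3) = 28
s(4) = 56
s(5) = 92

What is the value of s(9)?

From s(1) = -4 and s(3) = 28: 1a + c = -4 and 9a + c = 28.
Subtracting: 8a = 32, so a = 4; then c = -4 − 4·1 = -8.
So s(n) = 4n² − 8, and s(9) = 316.

316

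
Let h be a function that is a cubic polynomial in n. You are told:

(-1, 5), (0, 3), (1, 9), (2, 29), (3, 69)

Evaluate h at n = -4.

-1

First differences: -2, 6, 20, 40. Second differences: 8, 14, 20. Third differences: 6, 6.
Level-3 differences are constant, so h has degree 3.
Fitting a degree-3 polynomial gives h(n) = n³ + 4n² + n + 3.
Then h(-4) = -1.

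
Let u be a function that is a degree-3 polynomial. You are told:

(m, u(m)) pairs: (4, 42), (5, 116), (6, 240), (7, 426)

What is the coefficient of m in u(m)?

-3

Write u(m) = am³ + bm² + cm + d; the 4 given values yield a linear system in the 4 coefficients.
Solving, u(m) = 2m³ - 5m² - 3m + 6.
The coefficient of m is -3.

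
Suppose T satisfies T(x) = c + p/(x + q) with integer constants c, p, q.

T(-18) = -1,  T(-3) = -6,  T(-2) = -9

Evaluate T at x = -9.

-2

(T(x) − c)(x + q) = p for each data point; the three points give a linear system in c and q, then p follows.
Solving: c = 0, q = 0, p = 18, so T(x) = 18/(x + 0).
Then T(-9) = 0 + 18/(-9) = -2.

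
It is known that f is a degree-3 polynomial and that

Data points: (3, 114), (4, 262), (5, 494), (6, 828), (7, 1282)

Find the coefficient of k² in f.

First differences: 148, 232, 334, 454. Second differences: 84, 102, 120. Third differences: 18, 18.
Level-3 differences are constant, so f has degree 3.
Fitting a degree-3 polynomial gives f(k) = 3k³ + 6k² - 5k - 6.
The coefficient of k² is 6.

6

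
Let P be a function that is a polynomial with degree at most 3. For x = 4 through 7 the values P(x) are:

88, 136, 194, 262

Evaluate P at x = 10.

Write P(x) = ax³ + bx² + cx + d; the 4 given values yield a linear system in the 4 coefficients.
Solving, the leading coefficient vanishes, and P(x) = 5x² + 3x - 4.
Then P(10) = 526.

526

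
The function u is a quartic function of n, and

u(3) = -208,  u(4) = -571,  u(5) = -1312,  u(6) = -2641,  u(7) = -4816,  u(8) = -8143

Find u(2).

Write u(n) = an^4 + bn³ + cn² + dn + e; the 6 given values yield a linear system in the 5 coefficients.
Solving, u(n) = -2n^4 + n³ - 7n² - n - 7.
Then u(2) = -61.

-61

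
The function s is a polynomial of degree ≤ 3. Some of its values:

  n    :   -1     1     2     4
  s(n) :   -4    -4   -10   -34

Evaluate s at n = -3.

-20

Write s(n) = an³ + bn² + cn + d; the 4 given values yield a linear system in the 4 coefficients.
Solving, the leading coefficient vanishes, and s(n) = -2n² - 2.
Then s(-3) = -20.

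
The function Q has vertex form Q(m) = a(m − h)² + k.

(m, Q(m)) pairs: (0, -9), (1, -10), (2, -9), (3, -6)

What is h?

1

First differences -1, 1, 3; second difference 2 = 2a, so a = 1.
Expanding, the m-coefficient is −2ah = -2h; matching it to the data gives h = 1, and then k = -10.
So Q(m) = 1(m − 1)² − 10.
Hence h = 1.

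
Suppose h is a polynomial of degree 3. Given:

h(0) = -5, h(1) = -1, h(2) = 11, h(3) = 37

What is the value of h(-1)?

-7

Write h(m) = am³ + bm² + cm + d; the 4 given values yield a linear system in the 4 coefficients.
Solving, h(m) = m³ + m² + 2m - 5.
Then h(-1) = -7.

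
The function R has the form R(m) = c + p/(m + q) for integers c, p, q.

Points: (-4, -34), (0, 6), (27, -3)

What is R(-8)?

-10

(R(m) − c)(m + q) = p for each data point; the three points give a linear system in c and q, then p follows.
Solving: c = -4, q = 3, p = 30, so R(m) = -4 + 30/(m + 3).
Then R(-8) = -4 + 30/(-5) = -10.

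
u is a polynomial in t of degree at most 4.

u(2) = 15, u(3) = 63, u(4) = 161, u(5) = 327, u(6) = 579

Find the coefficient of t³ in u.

3

Write u(t) = at^4 + bt³ + ct² + dt + e; the 5 given values yield a linear system in the 5 coefficients.
Solving, the leading coefficient vanishes, and u(t) = 3t³ - 2t² + t - 3.
The coefficient of t³ is 3.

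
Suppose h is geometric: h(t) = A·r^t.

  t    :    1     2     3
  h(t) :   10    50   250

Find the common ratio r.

5

Consecutive ratio: 50/10 = 5, and 250/50 = 5, so r = 5.
Then A·5^1 = 10 gives A = 2, and h(t) = 2·5^t.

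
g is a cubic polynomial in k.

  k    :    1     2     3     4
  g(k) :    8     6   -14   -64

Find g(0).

Write g(k) = ak³ + bk² + ck + d; the 4 given values yield a linear system in the 4 coefficients.
Solving, g(k) = -2k³ + 3k² + 3k + 4.
Then g(0) = 4.

4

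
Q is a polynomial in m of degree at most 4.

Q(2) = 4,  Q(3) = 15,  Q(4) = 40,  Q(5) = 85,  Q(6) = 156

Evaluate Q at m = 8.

First differences: 11, 25, 45, 71. Second differences: 14, 20, 26. Third differences: 6, 6.
Level-3 differences are constant, so Q has degree 3.
Fitting a degree-3 polynomial gives Q(m) = m³ - 2m² + 2m.
Then Q(8) = 400.

400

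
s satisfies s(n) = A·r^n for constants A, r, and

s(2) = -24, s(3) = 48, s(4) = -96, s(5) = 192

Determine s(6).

-384

Consecutive ratio: 48/(-24) = -2, and -96/48 = -2, so r = -2.
Then A·(-2)^2 = -24 gives A = -6, and s(n) = -6·(-2)^n.
s(6) = -6·(-2)^6 = -384.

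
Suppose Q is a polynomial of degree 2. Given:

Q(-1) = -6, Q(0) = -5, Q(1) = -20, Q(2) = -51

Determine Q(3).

-98

Write Q(x) = ax² + bx + c; the 4 given values yield a linear system in the 3 coefficients.
Solving, Q(x) = -8x² - 7x - 5.
Then Q(3) = -98.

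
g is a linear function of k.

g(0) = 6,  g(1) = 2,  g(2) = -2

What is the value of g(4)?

First differences: -4, -4.
Level-1 differences are constant, so g has degree 1.
Fitting a degree-1 polynomial gives g(k) = -4k + 6.
Then g(4) = -10.

-10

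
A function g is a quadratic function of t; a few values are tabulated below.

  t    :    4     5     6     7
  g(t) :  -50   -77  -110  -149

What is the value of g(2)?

-14

First differences: -27, -33, -39. Second differences: -6, -6.
Level-2 differences are constant, so g has degree 2.
Fitting a degree-2 polynomial gives g(t) = -3t² - 2.
Then g(2) = -14.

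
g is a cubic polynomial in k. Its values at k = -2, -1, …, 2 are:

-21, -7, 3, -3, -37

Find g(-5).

33

Write g(k) = ak³ + bk² + ck + d; the 5 given values yield a linear system in the 4 coefficients.
Solving, g(k) = -2k³ - 8k² + 4k + 3.
Then g(-5) = 33.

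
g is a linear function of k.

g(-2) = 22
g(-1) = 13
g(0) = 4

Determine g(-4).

Write g(k) = ak + b; the 3 given values yield a linear system in the 2 coefficients.
Solving, g(k) = -9k + 4.
Then g(-4) = 40.

40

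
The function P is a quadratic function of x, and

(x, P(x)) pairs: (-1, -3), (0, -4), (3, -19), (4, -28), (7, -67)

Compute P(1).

-7

Write P(x) = ax² + bx + c; the 5 given values yield a linear system in the 3 coefficients.
Solving, P(x) = -x² - 2x - 4.
Then P(1) = -7.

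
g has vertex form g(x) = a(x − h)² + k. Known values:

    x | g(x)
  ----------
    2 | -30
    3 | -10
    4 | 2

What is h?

First differences 20, 12; second difference -8 = 2a, so a = -4.
Expanding, the x-coefficient is −2ah = 8h; matching it to the data gives h = 5, and then k = 6.
So g(x) = -4(x − 5)² + 6.
Hence h = 5.

5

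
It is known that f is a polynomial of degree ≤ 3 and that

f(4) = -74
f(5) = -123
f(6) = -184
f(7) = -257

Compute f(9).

-439

First differences: -49, -61, -73. Second differences: -12, -12.
Level-2 differences are constant, so f has degree 2.
Fitting a degree-2 polynomial gives f(n) = -6n² + 5n + 2.
Then f(9) = -439.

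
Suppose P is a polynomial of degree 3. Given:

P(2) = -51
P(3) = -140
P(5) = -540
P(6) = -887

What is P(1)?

Write P(t) = at³ + bt² + ct + d; the 4 given values yield a linear system in the 4 coefficients.
Solving, P(t) = -3t³ - 7t² + 3t - 5.
Then P(1) = -12.

-12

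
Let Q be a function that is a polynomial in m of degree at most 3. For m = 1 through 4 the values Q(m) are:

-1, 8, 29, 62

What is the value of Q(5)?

First differences: 9, 21, 33. Second differences: 12, 12.
Level-2 differences are constant, so Q has degree 2.
Extending the table by one column gives the next first difference 45, so Q(5) = 62 + 45 = 107.

107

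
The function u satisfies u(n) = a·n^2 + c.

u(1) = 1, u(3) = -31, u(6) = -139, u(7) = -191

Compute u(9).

-319

From u(1) = 1 and u(3) = -31: 1a + c = 1 and 9a + c = -31.
Subtracting: 8a = -32, so a = -4; then c = 1 − (-4)·1 = 5.
So u(n) = -4n² + 5, and u(9) = -319.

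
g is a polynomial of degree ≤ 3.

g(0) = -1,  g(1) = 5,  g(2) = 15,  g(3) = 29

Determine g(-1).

First differences: 6, 10, 14. Second differences: 4, 4.
Level-2 differences are constant, so g has degree 2.
Fitting a degree-2 polynomial gives g(n) = 2n² + 4n - 1.
Then g(-1) = -3.

-3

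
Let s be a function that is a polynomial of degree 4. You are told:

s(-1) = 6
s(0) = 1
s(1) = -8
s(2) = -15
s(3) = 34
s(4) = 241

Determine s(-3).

220

First differences: -5, -9, -7, 49, 207. Second differences: -4, 2, 56, 158. Third differences: 6, 54, 102. Fourth differences: 48, 48.
Level-4 differences are constant, so s has degree 4.
Fitting a degree-4 polynomial gives s(k) = 2k^4 - 3k³ - 4k² - 4k + 1.
Then s(-3) = 220.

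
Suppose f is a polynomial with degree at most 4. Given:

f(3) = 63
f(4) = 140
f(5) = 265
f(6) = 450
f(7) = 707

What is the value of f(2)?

22

First differences: 77, 125, 185, 257. Second differences: 48, 60, 72. Third differences: 12, 12.
Level-3 differences are constant, so f has degree 3.
Fitting a degree-3 polynomial gives f(x) = 2x³ + 3x.
Then f(2) = 22.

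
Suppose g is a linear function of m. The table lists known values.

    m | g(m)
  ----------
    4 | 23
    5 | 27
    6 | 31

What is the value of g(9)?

43

First differences: 4, 4.
Level-1 differences are constant, so g has degree 1.
Fitting a degree-1 polynomial gives g(m) = 4m + 7.
Then g(9) = 43.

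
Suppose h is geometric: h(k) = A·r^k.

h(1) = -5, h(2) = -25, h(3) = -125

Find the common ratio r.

Consecutive ratio: -25/(-5) = 5, and -125/(-25) = 5, so r = 5.
Then A·5^1 = -5 gives A = -1, and h(k) = -1·5^k.

5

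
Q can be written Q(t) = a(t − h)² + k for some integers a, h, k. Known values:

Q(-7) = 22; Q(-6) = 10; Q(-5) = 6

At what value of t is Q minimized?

-5

First differences -12, -4; second difference 8 = 2a, so a = 4.
Expanding, the t-coefficient is −2ah = -8h; matching it to the data gives h = -5, and then k = 6.
So Q(t) = 4(t + 5)² + 6.
Hence h = -5.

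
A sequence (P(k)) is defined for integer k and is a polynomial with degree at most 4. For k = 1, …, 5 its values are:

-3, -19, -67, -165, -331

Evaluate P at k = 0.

-1

First differences: -16, -48, -98, -166. Second differences: -32, -50, -68. Third differences: -18, -18.
Level-3 differences are constant, so P has degree 3.
Fitting a degree-3 polynomial gives P(k) = -3k³ + 2k² - k - 1.
Then P(0) = -1.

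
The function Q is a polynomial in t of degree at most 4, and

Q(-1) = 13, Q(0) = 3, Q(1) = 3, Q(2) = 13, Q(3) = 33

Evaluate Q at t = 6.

Write Q(t) = at^4 + bt³ + ct² + dt + e; the 5 given values yield a linear system in the 5 coefficients.
Solving, the top 2 coefficients vanish, and Q(t) = 5t² - 5t + 3.
Then Q(6) = 153.

153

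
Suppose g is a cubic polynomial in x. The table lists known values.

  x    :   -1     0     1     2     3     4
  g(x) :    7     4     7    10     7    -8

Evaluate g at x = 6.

First differences: -3, 3, 3, -3, -15. Second differences: 6, 0, -6, -12. Third differences: -6, -6, -6.
Level-3 differences are constant, so g has degree 3.
Fitting a degree-3 polynomial gives g(x) = -x³ + 3x² + x + 4.
Then g(6) = -98.

-98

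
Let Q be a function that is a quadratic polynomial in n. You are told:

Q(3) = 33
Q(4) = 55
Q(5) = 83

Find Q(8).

Write Q(n) = an² + bn + c; the 3 given values yield a linear system in the 3 coefficients.
Solving, Q(n) = 3n² + n + 3.
Then Q(8) = 203.

203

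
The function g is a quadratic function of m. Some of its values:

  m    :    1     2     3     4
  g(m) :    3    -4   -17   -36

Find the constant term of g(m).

First differences: -7, -13, -19. Second differences: -6, -6.
Level-2 differences are constant, so g has degree 2.
Fitting a degree-2 polynomial gives g(m) = -3m² + 2m + 4.
The constant term is g(0) = 4.

4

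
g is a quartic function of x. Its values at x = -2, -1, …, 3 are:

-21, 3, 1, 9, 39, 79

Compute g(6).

-221

First differences: 24, -2, 8, 30, 40. Second differences: -26, 10, 22, 10. Third differences: 36, 12, -12. Fourth differences: -24, -24.
Level-4 differences are constant, so g has degree 4.
Fitting a degree-4 polynomial gives g(x) = -x^4 + 4x³ + 6x² - x + 1.
Then g(6) = -221.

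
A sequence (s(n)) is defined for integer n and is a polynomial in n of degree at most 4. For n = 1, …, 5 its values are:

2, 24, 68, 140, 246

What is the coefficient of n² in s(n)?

5

Write s(n) = an^4 + bn³ + cn² + dn + e; the 5 given values yield a linear system in the 5 coefficients.
Solving, the leading coefficient vanishes, and s(n) = n³ + 5n² - 4.
The coefficient of n² is 5.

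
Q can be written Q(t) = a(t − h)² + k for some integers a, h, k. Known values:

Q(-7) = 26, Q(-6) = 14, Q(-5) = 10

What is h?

-5

First differences -12, -4; second difference 8 = 2a, so a = 4.
Expanding, the t-coefficient is −2ah = -8h; matching it to the data gives h = -5, and then k = 10.
So Q(t) = 4(t + 5)² + 10.
Hence h = -5.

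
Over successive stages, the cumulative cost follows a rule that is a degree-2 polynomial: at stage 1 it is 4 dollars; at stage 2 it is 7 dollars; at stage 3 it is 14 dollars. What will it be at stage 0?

Write the value at m as T(m).
Write T(m) = am² + bm + c; the 3 given values yield a linear system in the 3 coefficients.
Solving, T(m) = 2m² - 3m + 5.
Then T(0) = 5.

5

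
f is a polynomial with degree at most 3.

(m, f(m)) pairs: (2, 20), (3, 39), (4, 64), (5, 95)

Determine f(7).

175

First differences: 19, 25, 31. Second differences: 6, 6.
Level-2 differences are constant, so f has degree 2.
Fitting a degree-2 polynomial gives f(m) = 3m² + 4m.
Then f(7) = 175.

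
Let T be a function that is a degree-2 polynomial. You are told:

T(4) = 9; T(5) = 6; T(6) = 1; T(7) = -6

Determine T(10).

First differences: -3, -5, -7. Second differences: -2, -2.
Level-2 differences are constant, so T has degree 2.
Fitting a degree-2 polynomial gives T(k) = -k² + 6k + 1.
Then T(10) = -39.

-39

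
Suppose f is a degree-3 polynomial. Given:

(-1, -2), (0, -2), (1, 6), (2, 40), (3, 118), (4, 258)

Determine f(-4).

First differences: 0, 8, 34, 78, 140. Second differences: 8, 26, 44, 62. Third differences: 18, 18, 18.
Level-3 differences are constant, so f has degree 3.
Fitting a degree-3 polynomial gives f(x) = 3x³ + 4x² + x - 2.
Then f(-4) = -134.

-134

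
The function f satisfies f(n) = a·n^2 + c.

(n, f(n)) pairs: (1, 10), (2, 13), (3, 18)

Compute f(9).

90

From f(1) = 10 and f(2) = 13: 1a + c = 10 and 4a + c = 13.
Subtracting: 3a = 3, so a = 1; then c = 10 − 1·1 = 9.
So f(n) = 1n² + 9, and f(9) = 90.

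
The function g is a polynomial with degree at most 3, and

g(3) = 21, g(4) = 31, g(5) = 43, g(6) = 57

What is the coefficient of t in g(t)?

First differences: 10, 12, 14. Second differences: 2, 2.
Level-2 differences are constant, so g has degree 2.
Fitting a degree-2 polynomial gives g(t) = t² + 3t + 3.
The coefficient of t is 3.

3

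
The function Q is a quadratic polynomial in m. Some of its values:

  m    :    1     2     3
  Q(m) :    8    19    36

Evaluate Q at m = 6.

123

Write Q(m) = am² + bm + c; the 3 given values yield a linear system in the 3 coefficients.
Solving, Q(m) = 3m² + 2m + 3.
Then Q(6) = 123.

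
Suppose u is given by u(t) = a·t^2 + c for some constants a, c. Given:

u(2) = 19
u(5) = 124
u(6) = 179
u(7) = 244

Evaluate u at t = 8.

319

From u(2) = 19 and u(5) = 124: 4a + c = 19 and 25a + c = 124.
Subtracting: 21a = 105, so a = 5; then c = 19 − 5·4 = -1.
So u(t) = 5t² − 1, and u(8) = 319.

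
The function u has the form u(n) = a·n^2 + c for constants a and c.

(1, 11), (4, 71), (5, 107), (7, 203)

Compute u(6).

From u(1) = 11 and u(4) = 71: 1a + c = 11 and 16a + c = 71.
Subtracting: 15a = 60, so a = 4; then c = 11 − 4·1 = 7.
So u(n) = 4n² + 7, and u(6) = 151.

151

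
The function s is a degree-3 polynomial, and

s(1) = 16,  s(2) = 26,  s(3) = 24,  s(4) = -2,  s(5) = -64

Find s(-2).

First differences: 10, -2, -26, -62. Second differences: -12, -24, -36. Third differences: -12, -12.
Level-3 differences are constant, so s has degree 3.
Fitting a degree-3 polynomial gives s(n) = -2n³ + 6n² + 6n + 6.
Then s(-2) = 34.

34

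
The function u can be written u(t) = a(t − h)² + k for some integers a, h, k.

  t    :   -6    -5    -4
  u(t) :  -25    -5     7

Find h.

First differences 20, 12; second difference -8 = 2a, so a = -4.
Expanding, the t-coefficient is −2ah = 8h; matching it to the data gives h = -3, and then k = 11.
So u(t) = -4(t + 3)² + 11.
Hence h = -3.

-3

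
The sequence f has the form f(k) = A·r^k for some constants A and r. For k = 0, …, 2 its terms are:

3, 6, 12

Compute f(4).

48

Consecutive ratio: 6/3 = 2, and 12/6 = 2, so r = 2.
Then A·2^0 = 3 gives A = 3, and f(k) = 3·2^k.
f(4) = 3·2^4 = 48.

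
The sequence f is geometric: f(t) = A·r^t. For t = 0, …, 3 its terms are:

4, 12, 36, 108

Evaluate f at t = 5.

Consecutive ratio: 12/4 = 3, and 36/12 = 3, so r = 3.
Then A·3^0 = 4 gives A = 4, and f(t) = 4·3^t.
f(5) = 4·3^5 = 972.

972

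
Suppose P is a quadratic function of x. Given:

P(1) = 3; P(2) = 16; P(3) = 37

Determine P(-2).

12

Write P(x) = ax² + bx + c; the 3 given values yield a linear system in the 3 coefficients.
Solving, P(x) = 4x² + x - 2.
Then P(-2) = 12.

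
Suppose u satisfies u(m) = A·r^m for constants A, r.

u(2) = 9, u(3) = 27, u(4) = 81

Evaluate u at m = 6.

729

Consecutive ratio: 27/9 = 3, and 81/27 = 3, so r = 3.
Then A·3^2 = 9 gives A = 1, and u(m) = 1·3^m.
u(6) = 1·3^6 = 729.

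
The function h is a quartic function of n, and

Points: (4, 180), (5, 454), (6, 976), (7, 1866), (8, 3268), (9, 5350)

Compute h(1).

First differences: 274, 522, 890, 1402, 2082. Second differences: 248, 368, 512, 680. Third differences: 120, 144, 168. Fourth differences: 24, 24.
Level-4 differences are constant, so h has degree 4.
Fitting a degree-4 polynomial gives h(n) = n^4 - 2n³ + 3n² + 4.
Then h(1) = 6.

6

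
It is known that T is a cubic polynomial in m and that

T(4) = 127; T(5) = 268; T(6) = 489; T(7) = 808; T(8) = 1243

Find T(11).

3424

First differences: 141, 221, 319, 435. Second differences: 80, 98, 116. Third differences: 18, 18.
Level-3 differences are constant, so T has degree 3.
Fitting a degree-3 polynomial gives T(m) = 3m³ - 5m² + 3m + 3.
Then T(11) = 3424.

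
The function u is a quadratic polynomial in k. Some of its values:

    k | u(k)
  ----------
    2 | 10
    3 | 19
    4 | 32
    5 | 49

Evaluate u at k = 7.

95

First differences: 9, 13, 17. Second differences: 4, 4.
Level-2 differences are constant, so u has degree 2.
Fitting a degree-2 polynomial gives u(k) = 2k² - k + 4.
Then u(7) = 95.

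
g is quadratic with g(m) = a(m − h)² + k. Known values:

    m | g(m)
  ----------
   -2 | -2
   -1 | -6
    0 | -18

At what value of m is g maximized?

-2

First differences -4, -12; second difference -8 = 2a, so a = -4.
Expanding, the m-coefficient is −2ah = 8h; matching it to the data gives h = -2, and then k = -2.
So g(m) = -4(m + 2)² − 2.
Hence h = -2.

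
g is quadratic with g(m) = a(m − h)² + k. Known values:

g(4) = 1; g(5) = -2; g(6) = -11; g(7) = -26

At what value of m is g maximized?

First differences -3, -9, -15; second difference -6 = 2a, so a = -3.
Expanding, the m-coefficient is −2ah = 6h; matching it to the data gives h = 4, and then k = 1.
So g(m) = -3(m − 4)² + 1.
Hence h = 4.

4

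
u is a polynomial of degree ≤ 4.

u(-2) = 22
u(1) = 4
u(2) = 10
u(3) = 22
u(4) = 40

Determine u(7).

130

Write u(n) = an^4 + bn³ + cn² + dn + e; the 5 given values yield a linear system in the 5 coefficients.
Solving, the top 2 coefficients vanish, and u(n) = 3n² - 3n + 4.
Then u(7) = 130.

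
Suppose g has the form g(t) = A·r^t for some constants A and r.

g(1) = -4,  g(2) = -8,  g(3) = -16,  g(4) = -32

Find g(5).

-64

Consecutive ratio: -8/(-4) = 2, and -16/(-8) = 2, so r = 2.
Then A·2^1 = -4 gives A = -2, and g(t) = -2·2^t.
g(5) = -2·2^5 = -64.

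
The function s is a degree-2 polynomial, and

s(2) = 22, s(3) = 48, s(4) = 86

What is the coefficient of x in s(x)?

-4

Write s(x) = ax² + bx + c; the 3 given values yield a linear system in the 3 coefficients.
Solving, s(x) = 6x² - 4x + 6.
The coefficient of x is -4.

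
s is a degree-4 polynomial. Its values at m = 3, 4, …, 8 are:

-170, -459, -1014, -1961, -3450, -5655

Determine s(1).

Write s(m) = am^4 + bm³ + cm² + dm + e; the 6 given values yield a linear system in the 5 coefficients.
Solving, s(m) = -m^4 - 3m³ - 3m + 1.
Then s(1) = -6.

-6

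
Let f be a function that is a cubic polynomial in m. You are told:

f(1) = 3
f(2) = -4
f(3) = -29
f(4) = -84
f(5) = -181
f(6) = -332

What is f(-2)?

36

Write f(m) = am³ + bm² + cm + d; the 6 given values yield a linear system in the 4 coefficients.
Solving, f(m) = -2m³ + 3m² - 2m + 4.
Then f(-2) = 36.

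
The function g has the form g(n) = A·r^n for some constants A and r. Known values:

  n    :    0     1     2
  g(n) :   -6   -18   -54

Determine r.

Consecutive ratio: -18/(-6) = 3, and -54/(-18) = 3, so r = 3.
Then A·3^0 = -6 gives A = -6, and g(n) = -6·3^n.

3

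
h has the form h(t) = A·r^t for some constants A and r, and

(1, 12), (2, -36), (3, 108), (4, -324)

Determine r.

Consecutive ratio: -36/12 = -3, and 108/(-36) = -3, so r = -3.
Then A·(-3)^1 = 12 gives A = -4, and h(t) = -4·(-3)^t.

-3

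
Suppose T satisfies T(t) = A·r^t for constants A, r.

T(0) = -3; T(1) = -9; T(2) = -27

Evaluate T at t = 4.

Consecutive ratio: -9/(-3) = 3, and -27/(-9) = 3, so r = 3.
Then A·3^0 = -3 gives A = -3, and T(t) = -3·3^t.
T(4) = -3·3^4 = -243.

-243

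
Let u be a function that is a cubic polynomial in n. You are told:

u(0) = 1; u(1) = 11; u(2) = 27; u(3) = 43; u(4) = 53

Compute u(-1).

Write u(n) = an³ + bn² + cn + d; the 5 given values yield a linear system in the 4 coefficients.
Solving, u(n) = -n³ + 6n² + 5n + 1.
Then u(-1) = 3.

3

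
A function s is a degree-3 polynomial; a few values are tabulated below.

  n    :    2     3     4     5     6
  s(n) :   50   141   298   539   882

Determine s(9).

2703

First differences: 91, 157, 241, 343. Second differences: 66, 84, 102. Third differences: 18, 18.
Level-3 differences are constant, so s has degree 3.
Fitting a degree-3 polynomial gives s(n) = 3n³ + 6n² + 4n - 6.
Then s(9) = 2703.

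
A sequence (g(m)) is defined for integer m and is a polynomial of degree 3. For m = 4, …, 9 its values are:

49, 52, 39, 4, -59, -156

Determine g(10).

-293

First differences: 3, -13, -35, -63, -97. Second differences: -16, -22, -28, -34. Third differences: -6, -6, -6.
Level-3 differences are constant, so g has degree 3.
Fitting a degree-3 polynomial gives g(m) = -m³ + 7m² + m - 3.
Then g(10) = -293.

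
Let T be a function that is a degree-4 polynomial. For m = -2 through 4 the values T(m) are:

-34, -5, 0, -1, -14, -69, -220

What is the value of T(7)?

First differences: 29, 5, -1, -13, -55, -151. Second differences: -24, -6, -12, -42, -96. Third differences: 18, -6, -30, -54. Fourth differences: -24, -24, -24.
Level-4 differences are constant, so T has degree 4.
Fitting a degree-4 polynomial gives T(m) = -m^4 + m³ - 2m² + m.
Then T(7) = -2149.

-2149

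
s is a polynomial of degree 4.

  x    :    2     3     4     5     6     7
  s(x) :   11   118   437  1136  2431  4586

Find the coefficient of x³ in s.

First differences: 107, 319, 699, 1295, 2155. Second differences: 212, 380, 596, 860. Third differences: 168, 216, 264. Fourth differences: 48, 48.
Level-4 differences are constant, so s has degree 4.
Fitting a degree-4 polynomial gives s(x) = 2x^4 - 4x² - 3x + 1.
The coefficient of x³ is 0.

0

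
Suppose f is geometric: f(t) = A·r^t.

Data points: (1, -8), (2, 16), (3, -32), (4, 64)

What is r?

Consecutive ratio: 16/(-8) = -2, and -32/16 = -2, so r = -2.
Then A·(-2)^1 = -8 gives A = 4, and f(t) = 4·(-2)^t.

-2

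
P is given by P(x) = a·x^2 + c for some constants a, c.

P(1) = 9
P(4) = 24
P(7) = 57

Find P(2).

12

From P(1) = 9 and P(4) = 24: 1a + c = 9 and 16a + c = 24.
Subtracting: 15a = 15, so a = 1; then c = 9 − 1·1 = 8.
So P(x) = 1x² + 8, and P(2) = 12.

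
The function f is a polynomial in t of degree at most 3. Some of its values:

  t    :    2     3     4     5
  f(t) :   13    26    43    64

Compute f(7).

Write f(t) = at³ + bt² + ct + d; the 4 given values yield a linear system in the 4 coefficients.
Solving, the leading coefficient vanishes, and f(t) = 2t² + 3t - 1.
Then f(7) = 118.

118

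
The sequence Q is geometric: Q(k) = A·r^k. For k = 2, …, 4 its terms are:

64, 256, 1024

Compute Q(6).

Consecutive ratio: 256/64 = 4, and 1024/256 = 4, so r = 4.
Then A·4^2 = 64 gives A = 4, and Q(k) = 4·4^k.
Q(6) = 4·4^6 = 16384.

16384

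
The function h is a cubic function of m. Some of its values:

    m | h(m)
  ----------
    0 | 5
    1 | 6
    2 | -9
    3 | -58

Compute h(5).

Write h(m) = am³ + bm² + cm + d; the 4 given values yield a linear system in the 4 coefficients.
Solving, h(m) = -3m³ + m² + 3m + 5.
Then h(5) = -330.

-330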